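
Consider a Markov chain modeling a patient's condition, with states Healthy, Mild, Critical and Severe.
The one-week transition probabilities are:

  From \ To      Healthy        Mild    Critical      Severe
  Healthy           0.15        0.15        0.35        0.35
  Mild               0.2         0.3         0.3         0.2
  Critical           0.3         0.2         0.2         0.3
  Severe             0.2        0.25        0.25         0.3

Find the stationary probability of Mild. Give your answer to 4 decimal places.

Let the stationary distribution be π with π = πP and π_1 + π_2 + π_3 + π_4 = 1.
π_1 = 0.15·π_1 + 0.2·π_2 + 0.3·π_3 + 0.2·π_4
π_2 = 0.15·π_1 + 0.3·π_2 + 0.2·π_3 + 0.25·π_4
π_3 = 0.35·π_1 + 0.3·π_2 + 0.2·π_3 + 0.25·π_4
Solving with the normalization constraint gives π = (0.2161, 0.2262, 0.2695, 0.2882).
So the stationary probability of Mild is 0.2262.

0.2262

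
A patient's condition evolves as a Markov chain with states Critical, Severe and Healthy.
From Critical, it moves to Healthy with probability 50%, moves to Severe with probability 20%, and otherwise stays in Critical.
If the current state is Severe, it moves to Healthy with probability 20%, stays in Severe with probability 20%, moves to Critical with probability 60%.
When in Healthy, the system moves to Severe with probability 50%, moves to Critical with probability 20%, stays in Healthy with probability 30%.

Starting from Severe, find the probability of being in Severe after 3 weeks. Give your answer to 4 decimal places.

0.3200

Propagate the distribution vector 3 weeks from Severe.
After 0 weeks: (0.0000, 1.0000, 0.0000)
After 1 week: (0.6000, 0.2000, 0.2000)
After 2 weeks: (0.3400, 0.2600, 0.4000)
After 3 weeks: (0.3380, 0.3200, 0.3420)
P(in Severe after 3 weeks) = 0.3200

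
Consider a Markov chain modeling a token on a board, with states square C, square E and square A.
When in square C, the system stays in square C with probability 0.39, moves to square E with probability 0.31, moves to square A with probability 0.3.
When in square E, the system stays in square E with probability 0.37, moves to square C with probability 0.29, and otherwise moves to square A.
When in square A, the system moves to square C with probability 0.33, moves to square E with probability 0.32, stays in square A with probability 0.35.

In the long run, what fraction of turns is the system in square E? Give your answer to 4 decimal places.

0.3333

Let the stationary distribution be π with π = πP and π_1 + π_2 + π_3 = 1.
π_1 = 0.39·π_1 + 0.29·π_2 + 0.33·π_3
π_2 = 0.31·π_1 + 0.37·π_2 + 0.32·π_3
Solving with the normalization constraint gives π = (0.3369, 0.3333, 0.3298).
So the stationary probability of square E is 0.3333.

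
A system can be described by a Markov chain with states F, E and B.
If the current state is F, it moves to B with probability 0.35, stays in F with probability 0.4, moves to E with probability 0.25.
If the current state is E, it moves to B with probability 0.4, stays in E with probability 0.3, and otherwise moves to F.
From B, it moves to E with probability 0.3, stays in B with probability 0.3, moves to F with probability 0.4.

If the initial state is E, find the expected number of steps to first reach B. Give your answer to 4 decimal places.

Let t(s) be the expected number of steps to first reach B from state s, with t(B) = 0. Conditioning on the first step:
t(F) = 1 + 0.4·t(F) + 0.25·t(E)
t(E) = 1 + 0.3·t(F) + 0.3·t(E)
Solving: t(F) = 2.7536, t(E) = 2.6087.
Expected steps from E to B: 2.6087.

2.6087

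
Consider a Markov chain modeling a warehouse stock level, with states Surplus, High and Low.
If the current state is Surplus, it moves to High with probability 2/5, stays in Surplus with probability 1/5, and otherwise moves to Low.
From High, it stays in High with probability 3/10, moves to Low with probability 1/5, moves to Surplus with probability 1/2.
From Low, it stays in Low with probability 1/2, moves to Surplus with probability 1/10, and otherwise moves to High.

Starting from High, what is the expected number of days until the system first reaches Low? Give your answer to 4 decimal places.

3.6111

Let t(s) be the expected number of days to first reach Low from state s, with t(Low) = 0. Conditioning on the first day:
t(Surplus) = 1 + 0.2·t(Surplus) + 0.4·t(High)
t(High) = 1 + 0.5·t(Surplus) + 0.3·t(High)
Solving: t(Surplus) = 3.0556, t(High) = 3.6111.
Expected days from High to Low: 3.6111.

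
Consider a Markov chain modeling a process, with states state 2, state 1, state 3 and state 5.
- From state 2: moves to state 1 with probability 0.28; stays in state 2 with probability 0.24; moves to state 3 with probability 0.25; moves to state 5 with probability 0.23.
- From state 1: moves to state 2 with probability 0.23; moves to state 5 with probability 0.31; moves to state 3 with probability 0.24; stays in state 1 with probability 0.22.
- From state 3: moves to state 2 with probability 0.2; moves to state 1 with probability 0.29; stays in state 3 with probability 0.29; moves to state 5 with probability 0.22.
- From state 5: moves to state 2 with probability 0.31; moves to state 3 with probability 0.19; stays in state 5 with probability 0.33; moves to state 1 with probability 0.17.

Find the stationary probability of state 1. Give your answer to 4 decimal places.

Let the stationary distribution be π with π = πP and π_1 + π_2 + π_3 + π_4 = 1.
π_1 = 0.24·π_1 + 0.23·π_2 + 0.2·π_3 + 0.31·π_4
π_2 = 0.28·π_1 + 0.22·π_2 + 0.29·π_3 + 0.17·π_4
π_3 = 0.25·π_1 + 0.24·π_2 + 0.29·π_3 + 0.19·π_4
Solving with the normalization constraint gives π = (0.2472, 0.2380, 0.2408, 0.2740).
So the stationary probability of state 1 is 0.2380.

0.2380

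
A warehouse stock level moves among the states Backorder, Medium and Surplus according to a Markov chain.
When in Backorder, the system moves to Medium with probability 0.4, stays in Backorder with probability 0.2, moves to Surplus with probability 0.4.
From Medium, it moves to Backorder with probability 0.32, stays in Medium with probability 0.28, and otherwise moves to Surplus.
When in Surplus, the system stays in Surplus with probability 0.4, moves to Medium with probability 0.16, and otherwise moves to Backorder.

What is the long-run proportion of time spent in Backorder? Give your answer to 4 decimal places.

Let the stationary distribution be π with π = πP and π_1 + π_2 + π_3 = 1.
π_1 = 0.2·π_1 + 0.32·π_2 + 0.44·π_3
π_2 = 0.4·π_1 + 0.28·π_2 + 0.16·π_3
Solving with the normalization constraint gives π = (0.3286, 0.2714, 0.4000).
So the stationary probability of Backorder is 0.3286.

0.3286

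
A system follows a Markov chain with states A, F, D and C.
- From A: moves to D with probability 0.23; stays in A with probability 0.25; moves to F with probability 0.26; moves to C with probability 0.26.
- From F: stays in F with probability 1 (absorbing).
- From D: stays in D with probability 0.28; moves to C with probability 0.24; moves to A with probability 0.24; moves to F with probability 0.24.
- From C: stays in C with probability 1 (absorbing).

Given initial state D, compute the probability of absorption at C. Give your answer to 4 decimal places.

Let h(s) be the probability of absorption at C starting from transient state s. Then h(C) = 1 and h(F) = 0. By first-step analysis:
h(A) = 0.25·h(A) + 0.26·0 + 0.23·h(D) + 0.26·1
h(D) = 0.24·h(A) + 0.24·0 + 0.28·h(D) + 0.24·1
Solving: h(A) = 0.5000, h(D) = 0.5000.
Starting from D, the probability is 0.5000.

0.5000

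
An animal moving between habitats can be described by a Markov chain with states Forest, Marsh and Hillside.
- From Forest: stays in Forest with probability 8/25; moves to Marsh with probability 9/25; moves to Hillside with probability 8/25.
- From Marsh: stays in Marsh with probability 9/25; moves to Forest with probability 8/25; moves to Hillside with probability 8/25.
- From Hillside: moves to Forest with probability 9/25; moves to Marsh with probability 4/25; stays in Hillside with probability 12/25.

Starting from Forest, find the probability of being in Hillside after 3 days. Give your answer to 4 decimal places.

0.3794

Propagate the distribution vector 3 days from Forest.
After 0 days: (1.0000, 0.0000, 0.0000)
After 1 day: (0.3200, 0.3600, 0.3200)
After 2 days: (0.3328, 0.2960, 0.3712)
After 3 days: (0.3348, 0.2858, 0.3794)
P(in Hillside after 3 days) = 0.3794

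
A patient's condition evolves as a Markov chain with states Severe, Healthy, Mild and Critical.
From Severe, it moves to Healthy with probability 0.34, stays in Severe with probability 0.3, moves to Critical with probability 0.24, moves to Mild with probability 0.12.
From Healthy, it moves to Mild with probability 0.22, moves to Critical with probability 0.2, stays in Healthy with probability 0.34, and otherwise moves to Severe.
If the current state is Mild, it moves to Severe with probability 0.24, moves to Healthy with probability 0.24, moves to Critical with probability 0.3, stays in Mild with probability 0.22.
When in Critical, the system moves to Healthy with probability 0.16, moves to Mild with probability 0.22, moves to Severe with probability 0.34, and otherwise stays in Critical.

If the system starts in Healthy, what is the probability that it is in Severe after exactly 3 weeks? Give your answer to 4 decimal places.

Propagate the distribution vector 3 weeks from Healthy.
After 0 weeks: (0.0000, 1.0000, 0.0000, 0.0000)
After 1 week: (0.2400, 0.3400, 0.2200, 0.2000)
After 2 weeks: (0.2744, 0.2820, 0.1960, 0.2476)
After 3 weeks: (0.2812, 0.2758, 0.1926, 0.2504)
P(in Severe after 3 weeks) = 0.2812

0.2812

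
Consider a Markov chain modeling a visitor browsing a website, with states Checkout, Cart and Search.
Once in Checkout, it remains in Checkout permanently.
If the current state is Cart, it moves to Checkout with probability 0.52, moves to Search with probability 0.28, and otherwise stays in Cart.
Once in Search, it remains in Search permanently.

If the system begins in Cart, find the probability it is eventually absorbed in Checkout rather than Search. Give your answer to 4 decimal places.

0.6500

Let h(s) be the probability of absorption at Checkout starting from transient state s. Then h(Checkout) = 1 and h(Search) = 0. By first-step analysis:
h(Cart) = 0.52·1 + 0.2·h(Cart) + 0.28·0
Solving: h(Cart) = 0.6500.
Starting from Cart, the probability is 0.6500.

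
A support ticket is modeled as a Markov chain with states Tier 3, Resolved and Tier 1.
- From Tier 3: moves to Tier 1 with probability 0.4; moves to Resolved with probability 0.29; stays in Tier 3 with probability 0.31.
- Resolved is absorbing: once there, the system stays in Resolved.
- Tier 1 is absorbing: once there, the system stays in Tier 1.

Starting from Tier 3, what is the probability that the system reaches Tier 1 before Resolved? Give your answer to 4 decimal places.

Let h(s) be the probability of absorption at Tier 1 starting from transient state s. Then h(Tier 1) = 1 and h(Resolved) = 0. By first-step analysis:
h(Tier 3) = 0.31·h(Tier 3) + 0.29·0 + 0.4·1
Solving: h(Tier 3) = 0.5797.
Starting from Tier 3, the probability is 0.5797.

0.5797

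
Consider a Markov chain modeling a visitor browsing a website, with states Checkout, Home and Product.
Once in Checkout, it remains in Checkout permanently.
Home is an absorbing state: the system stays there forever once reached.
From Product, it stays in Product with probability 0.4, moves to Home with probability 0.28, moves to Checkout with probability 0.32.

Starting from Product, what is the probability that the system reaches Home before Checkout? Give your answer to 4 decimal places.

Let h(s) be the probability of absorption at Home starting from transient state s. Then h(Home) = 1 and h(Checkout) = 0. By first-step analysis:
h(Product) = 0.32·0 + 0.28·1 + 0.4·h(Product)
Solving: h(Product) = 0.4667.
Starting from Product, the probability is 0.4667.

0.4667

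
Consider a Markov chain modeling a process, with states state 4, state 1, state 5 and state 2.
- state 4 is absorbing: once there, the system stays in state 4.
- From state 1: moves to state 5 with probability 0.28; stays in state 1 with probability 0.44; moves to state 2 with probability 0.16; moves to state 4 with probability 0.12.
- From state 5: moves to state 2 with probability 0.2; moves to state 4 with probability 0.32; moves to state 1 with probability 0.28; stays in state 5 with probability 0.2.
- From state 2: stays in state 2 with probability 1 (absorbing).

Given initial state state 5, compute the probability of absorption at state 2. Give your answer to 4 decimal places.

Let h(s) be the probability of absorption at state 2 starting from transient state s. Then h(state 2) = 1 and h(state 4) = 0. By first-step analysis:
h(state 1) = 0.12·0 + 0.44·h(state 1) + 0.28·h(state 5) + 0.16·1
h(state 5) = 0.32·0 + 0.28·h(state 1) + 0.2·h(state 5) + 0.2·1
Solving: h(state 1) = 0.4978, h(state 5) = 0.4242.
Starting from state 5, the probability is 0.4242.

0.4242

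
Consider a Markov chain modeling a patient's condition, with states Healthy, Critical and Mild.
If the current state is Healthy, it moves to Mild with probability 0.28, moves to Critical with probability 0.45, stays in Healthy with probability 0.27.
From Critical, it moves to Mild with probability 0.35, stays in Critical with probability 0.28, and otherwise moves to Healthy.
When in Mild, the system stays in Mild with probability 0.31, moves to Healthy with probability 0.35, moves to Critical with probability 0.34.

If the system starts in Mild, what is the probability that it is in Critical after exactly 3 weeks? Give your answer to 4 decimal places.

Propagate the distribution vector 3 weeks from Mild.
After 0 weeks: (0.0000, 0.0000, 1.0000)
After 1 week: (0.3500, 0.3400, 0.3100)
After 2 weeks: (0.3288, 0.3581, 0.3131)
After 3 weeks: (0.3309, 0.3547, 0.3145)
P(in Critical after 3 weeks) = 0.3547

0.3547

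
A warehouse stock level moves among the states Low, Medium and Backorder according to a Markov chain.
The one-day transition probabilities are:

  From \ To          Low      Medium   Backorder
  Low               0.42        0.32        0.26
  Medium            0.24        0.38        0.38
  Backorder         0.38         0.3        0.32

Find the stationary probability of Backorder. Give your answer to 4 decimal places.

Let the stationary distribution be π with π = πP and π_1 + π_2 + π_3 = 1.
π_1 = 0.42·π_1 + 0.24·π_2 + 0.38·π_3
π_2 = 0.32·π_1 + 0.38·π_2 + 0.3·π_3
Solving with the normalization constraint gives π = (0.3472, 0.3336, 0.3192).
So the stationary probability of Backorder is 0.3192.

0.3192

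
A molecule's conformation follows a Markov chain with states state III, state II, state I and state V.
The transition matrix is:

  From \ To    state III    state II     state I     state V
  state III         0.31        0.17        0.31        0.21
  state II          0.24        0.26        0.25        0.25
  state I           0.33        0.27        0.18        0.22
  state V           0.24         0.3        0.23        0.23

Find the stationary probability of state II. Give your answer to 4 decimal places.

0.2462

Let the stationary distribution be π with π = πP and π_1 + π_2 + π_3 + π_4 = 1.
π_1 = 0.31·π_1 + 0.24·π_2 + 0.33·π_3 + 0.24·π_4
π_2 = 0.17·π_1 + 0.26·π_2 + 0.27·π_3 + 0.3·π_4
π_3 = 0.31·π_1 + 0.25·π_2 + 0.18·π_3 + 0.23·π_4
Solving with the normalization constraint gives π = (0.2818, 0.2462, 0.2452, 0.2268).
So the stationary probability of state II is 0.2462.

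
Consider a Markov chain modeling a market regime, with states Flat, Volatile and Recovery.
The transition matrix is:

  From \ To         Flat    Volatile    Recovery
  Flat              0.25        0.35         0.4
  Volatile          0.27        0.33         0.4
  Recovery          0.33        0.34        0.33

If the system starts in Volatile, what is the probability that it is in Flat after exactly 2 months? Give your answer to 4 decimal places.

0.2886

Sum over the intermediate state after 1 month:
P = P(Volatile→Flat)·P(Flat→Flat) + P(Volatile→Volatile)·P(Volatile→Flat) + P(Volatile→Recovery)·P(Recovery→Flat)
  = 0.27×0.25 + 0.33×0.27 + 0.4×0.33
  = 0.0675 + 0.0891 + 0.1320 = 0.2886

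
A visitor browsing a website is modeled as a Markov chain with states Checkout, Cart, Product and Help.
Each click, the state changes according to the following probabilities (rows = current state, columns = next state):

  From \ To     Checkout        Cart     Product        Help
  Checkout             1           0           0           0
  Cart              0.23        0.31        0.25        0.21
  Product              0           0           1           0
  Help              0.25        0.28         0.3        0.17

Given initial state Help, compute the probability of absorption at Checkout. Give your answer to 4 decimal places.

0.4610

Let h(s) be the probability of absorption at Checkout starting from transient state s. Then h(Checkout) = 1 and h(Product) = 0. By first-step analysis:
h(Cart) = 0.23·1 + 0.31·h(Cart) + 0.25·0 + 0.21·h(Help)
h(Help) = 0.25·1 + 0.28·h(Cart) + 0.3·0 + 0.17·h(Help)
Solving: h(Cart) = 0.4736, h(Help) = 0.4610.
Starting from Help, the probability is 0.4610.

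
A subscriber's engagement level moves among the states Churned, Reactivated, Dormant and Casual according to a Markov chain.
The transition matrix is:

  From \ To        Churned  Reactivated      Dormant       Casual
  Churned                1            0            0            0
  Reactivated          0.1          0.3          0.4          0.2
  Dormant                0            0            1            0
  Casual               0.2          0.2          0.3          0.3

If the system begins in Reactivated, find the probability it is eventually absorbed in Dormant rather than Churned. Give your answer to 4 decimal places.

Let h(s) be the probability of absorption at Dormant starting from transient state s. Then h(Dormant) = 1 and h(Churned) = 0. By first-step analysis:
h(Reactivated) = 0.1·0 + 0.3·h(Reactivated) + 0.4·1 + 0.2·h(Casual)
h(Casual) = 0.2·0 + 0.2·h(Reactivated) + 0.3·1 + 0.3·h(Casual)
Solving: h(Reactivated) = 0.7556, h(Casual) = 0.6444.
Starting from Reactivated, the probability is 0.7556.

0.7556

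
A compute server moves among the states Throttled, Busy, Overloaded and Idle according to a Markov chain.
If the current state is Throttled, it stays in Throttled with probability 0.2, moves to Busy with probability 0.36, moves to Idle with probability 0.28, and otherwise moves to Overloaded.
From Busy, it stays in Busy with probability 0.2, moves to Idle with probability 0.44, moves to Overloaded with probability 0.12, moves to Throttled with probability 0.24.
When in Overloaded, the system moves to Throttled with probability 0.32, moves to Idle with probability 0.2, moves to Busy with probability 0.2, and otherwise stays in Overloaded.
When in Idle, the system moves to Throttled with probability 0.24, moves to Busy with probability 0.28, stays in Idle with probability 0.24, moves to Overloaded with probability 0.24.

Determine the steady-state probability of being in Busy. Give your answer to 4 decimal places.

Let the stationary distribution be π with π = πP and π_1 + π_2 + π_3 + π_4 = 1.
π_1 = 0.2·π_1 + 0.24·π_2 + 0.32·π_3 + 0.24·π_4
π_2 = 0.36·π_1 + 0.2·π_2 + 0.2·π_3 + 0.28·π_4
π_3 = 0.16·π_1 + 0.12·π_2 + 0.28·π_3 + 0.24·π_4
Solving with the normalization constraint gives π = (0.2459, 0.2629, 0.1966, 0.2946).
So the stationary probability of Busy is 0.2629.

0.2629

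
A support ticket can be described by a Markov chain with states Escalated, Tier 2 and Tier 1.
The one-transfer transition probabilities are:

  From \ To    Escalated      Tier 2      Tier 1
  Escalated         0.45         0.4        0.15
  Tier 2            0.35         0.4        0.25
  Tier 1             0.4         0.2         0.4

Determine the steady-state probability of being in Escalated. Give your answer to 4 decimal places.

Let the stationary distribution be π with π = πP and π_1 + π_2 + π_3 = 1.
π_1 = 0.45·π_1 + 0.35·π_2 + 0.4·π_3
π_2 = 0.4·π_1 + 0.4·π_2 + 0.2·π_3
Solving with the normalization constraint gives π = (0.4026, 0.3506, 0.2468).
So the stationary probability of Escalated is 0.4026.

0.4026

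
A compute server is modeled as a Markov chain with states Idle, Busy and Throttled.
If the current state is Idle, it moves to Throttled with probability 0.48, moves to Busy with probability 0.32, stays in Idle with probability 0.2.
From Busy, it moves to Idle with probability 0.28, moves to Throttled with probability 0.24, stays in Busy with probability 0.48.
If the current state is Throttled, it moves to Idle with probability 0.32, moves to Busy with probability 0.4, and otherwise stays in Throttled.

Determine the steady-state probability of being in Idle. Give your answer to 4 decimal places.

Let the stationary distribution be π with π = πP and π_1 + π_2 + π_3 = 1.
π_1 = 0.2·π_1 + 0.28·π_2 + 0.32·π_3
π_2 = 0.32·π_1 + 0.48·π_2 + 0.4·π_3
Solving with the normalization constraint gives π = (0.2710, 0.4112, 0.3178).
So the stationary probability of Idle is 0.2710.

0.2710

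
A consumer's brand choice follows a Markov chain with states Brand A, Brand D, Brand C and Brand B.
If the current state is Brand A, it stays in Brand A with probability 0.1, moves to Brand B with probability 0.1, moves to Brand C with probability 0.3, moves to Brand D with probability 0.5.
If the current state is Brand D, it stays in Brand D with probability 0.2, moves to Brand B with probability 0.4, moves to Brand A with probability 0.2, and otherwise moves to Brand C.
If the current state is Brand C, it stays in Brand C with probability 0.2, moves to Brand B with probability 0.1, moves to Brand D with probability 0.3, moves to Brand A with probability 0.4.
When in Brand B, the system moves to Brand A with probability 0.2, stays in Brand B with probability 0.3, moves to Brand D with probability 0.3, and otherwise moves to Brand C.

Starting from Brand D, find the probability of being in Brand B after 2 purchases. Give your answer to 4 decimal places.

Propagate the distribution vector 2 purchases from Brand D.
After 0 purchases: (0.0000, 1.0000, 0.0000, 0.0000)
After 1 purchase: (0.2000, 0.2000, 0.2000, 0.4000)
After 2 purchases: (0.2200, 0.3200, 0.2200, 0.2400)
P(in Brand B after 2 purchases) = 0.2400

0.2400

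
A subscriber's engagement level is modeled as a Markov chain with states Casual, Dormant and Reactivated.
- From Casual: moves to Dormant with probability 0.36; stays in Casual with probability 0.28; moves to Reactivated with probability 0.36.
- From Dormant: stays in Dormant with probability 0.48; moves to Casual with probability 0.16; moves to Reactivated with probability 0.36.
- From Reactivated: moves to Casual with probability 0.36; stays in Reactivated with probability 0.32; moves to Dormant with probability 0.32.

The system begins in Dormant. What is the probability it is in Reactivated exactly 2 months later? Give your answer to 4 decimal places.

0.3456

Sum over the intermediate state after 1 month:
P = P(Dormant→Casual)·P(Casual→Reactivated) + P(Dormant→Dormant)·P(Dormant→Reactivated) + P(Dormant→Reactivated)·P(Reactivated→Reactivated)
  = 0.16×0.36 + 0.48×0.36 + 0.36×0.32
  = 0.0576 + 0.1728 + 0.1152 = 0.3456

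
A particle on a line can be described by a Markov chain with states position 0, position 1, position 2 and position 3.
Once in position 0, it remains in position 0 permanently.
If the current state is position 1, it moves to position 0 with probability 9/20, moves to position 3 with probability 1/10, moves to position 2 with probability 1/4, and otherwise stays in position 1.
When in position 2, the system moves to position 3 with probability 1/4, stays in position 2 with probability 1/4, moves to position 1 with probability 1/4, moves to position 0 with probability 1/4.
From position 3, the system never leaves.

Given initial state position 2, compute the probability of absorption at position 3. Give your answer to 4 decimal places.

Let h(s) be the probability of absorption at position 3 starting from transient state s. Then h(position 3) = 1 and h(position 0) = 0. By first-step analysis:
h(position 1) = 0.45·0 + 0.2·h(position 1) + 0.25·h(position 2) + 0.1·1
h(position 2) = 0.25·0 + 0.25·h(position 1) + 0.25·h(position 2) + 0.25·1
Solving: h(position 1) = 0.2558, h(position 2) = 0.4186.
Starting from position 2, the probability is 0.4186.

0.4186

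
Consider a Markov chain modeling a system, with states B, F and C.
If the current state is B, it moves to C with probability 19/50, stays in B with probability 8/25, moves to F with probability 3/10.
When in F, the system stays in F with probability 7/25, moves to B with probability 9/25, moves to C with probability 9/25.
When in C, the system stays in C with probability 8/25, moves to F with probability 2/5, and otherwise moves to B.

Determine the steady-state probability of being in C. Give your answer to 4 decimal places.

Let the stationary distribution be π with π = πP and π_1 + π_2 + π_3 = 1.
π_1 = 0.32·π_1 + 0.36·π_2 + 0.28·π_3
π_2 = 0.3·π_1 + 0.28·π_2 + 0.4·π_3
Solving with the normalization constraint gives π = (0.3191, 0.3287, 0.3523).
So the stationary probability of C is 0.3523.

0.3523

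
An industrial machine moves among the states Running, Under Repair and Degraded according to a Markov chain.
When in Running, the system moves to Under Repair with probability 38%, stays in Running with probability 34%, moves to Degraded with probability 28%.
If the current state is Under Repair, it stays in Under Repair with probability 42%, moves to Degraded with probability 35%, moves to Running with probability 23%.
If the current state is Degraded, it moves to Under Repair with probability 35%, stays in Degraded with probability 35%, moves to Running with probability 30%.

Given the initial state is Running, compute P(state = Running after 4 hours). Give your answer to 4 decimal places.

0.2844

Propagate the distribution vector 4 hours from Running.
After 0 hours: (1.0000, 0.0000, 0.0000)
After 1 hour: (0.3400, 0.3800, 0.2800)
After 2 hours: (0.2870, 0.3868, 0.3262)
After 3 hours: (0.2844, 0.3857, 0.3299)
After 4 hours: (0.2844, 0.3855, 0.3301)
P(in Running after 4 hours) = 0.2844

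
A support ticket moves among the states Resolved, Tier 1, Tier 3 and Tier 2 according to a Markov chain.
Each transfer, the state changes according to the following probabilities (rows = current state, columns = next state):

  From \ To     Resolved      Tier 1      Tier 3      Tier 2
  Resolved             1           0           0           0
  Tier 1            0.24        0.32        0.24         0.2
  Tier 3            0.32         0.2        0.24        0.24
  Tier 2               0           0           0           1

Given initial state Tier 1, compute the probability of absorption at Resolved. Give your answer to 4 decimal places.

Let h(s) be the probability of absorption at Resolved starting from transient state s. Then h(Resolved) = 1 and h(Tier 2) = 0. By first-step analysis:
h(Tier 1) = 0.24·1 + 0.32·h(Tier 1) + 0.24·h(Tier 3) + 0.2·0
h(Tier 3) = 0.32·1 + 0.2·h(Tier 1) + 0.24·h(Tier 3) + 0.24·0
Solving: h(Tier 1) = 0.5529, h(Tier 3) = 0.5666.
Starting from Tier 1, the probability is 0.5529.

0.5529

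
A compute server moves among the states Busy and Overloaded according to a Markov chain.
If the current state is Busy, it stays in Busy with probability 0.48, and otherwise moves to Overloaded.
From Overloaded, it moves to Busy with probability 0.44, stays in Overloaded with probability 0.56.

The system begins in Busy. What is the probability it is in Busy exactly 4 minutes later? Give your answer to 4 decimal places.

Propagate the distribution vector 4 minutes from Busy.
After 0 minutes: (1.0000, 0.0000)
After 1 minute: (0.4800, 0.5200)
After 2 minutes: (0.4592, 0.5408)
After 3 minutes: (0.4584, 0.5416)
After 4 minutes: (0.4583, 0.5417)
P(in Busy after 4 minutes) = 0.4583

0.4583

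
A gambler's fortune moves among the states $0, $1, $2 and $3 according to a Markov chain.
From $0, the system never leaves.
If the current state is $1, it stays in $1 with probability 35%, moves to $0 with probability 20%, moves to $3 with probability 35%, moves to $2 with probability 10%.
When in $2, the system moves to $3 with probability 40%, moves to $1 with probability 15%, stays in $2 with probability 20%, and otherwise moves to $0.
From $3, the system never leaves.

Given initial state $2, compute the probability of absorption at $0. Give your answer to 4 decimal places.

Let h(s) be the probability of absorption at $0 starting from transient state s. Then h($0) = 1 and h($3) = 0. By first-step analysis:
h($1) = 0.2·1 + 0.35·h($1) + 0.1·h($2) + 0.35·0
h($2) = 0.25·1 + 0.15·h($1) + 0.2·h($2) + 0.4·0
Solving: h($1) = 0.3663, h($2) = 0.3812.
Starting from $2, the probability is 0.3812.

0.3812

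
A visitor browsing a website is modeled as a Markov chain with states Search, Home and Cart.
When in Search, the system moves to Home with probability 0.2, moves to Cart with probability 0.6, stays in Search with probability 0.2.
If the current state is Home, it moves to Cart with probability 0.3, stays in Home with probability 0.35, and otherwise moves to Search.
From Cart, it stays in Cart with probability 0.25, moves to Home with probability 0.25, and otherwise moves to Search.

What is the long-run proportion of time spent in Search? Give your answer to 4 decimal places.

Let the stationary distribution be π with π = πP and π_1 + π_2 + π_3 = 1.
π_1 = 0.2·π_1 + 0.35·π_2 + 0.5·π_3
π_2 = 0.2·π_1 + 0.35·π_2 + 0.25·π_3
Solving with the normalization constraint gives π = (0.3548, 0.2581, 0.3871).
So the stationary probability of Search is 0.3548.

0.3548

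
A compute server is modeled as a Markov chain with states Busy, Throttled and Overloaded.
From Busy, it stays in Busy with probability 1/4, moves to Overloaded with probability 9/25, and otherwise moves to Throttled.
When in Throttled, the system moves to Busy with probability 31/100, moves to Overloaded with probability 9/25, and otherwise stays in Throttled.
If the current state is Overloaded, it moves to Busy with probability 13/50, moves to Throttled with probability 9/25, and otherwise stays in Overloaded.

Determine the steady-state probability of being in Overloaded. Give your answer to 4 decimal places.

Let the stationary distribution be π with π = πP and π_1 + π_2 + π_3 = 1.
π_1 = 0.25·π_1 + 0.31·π_2 + 0.26·π_3
π_2 = 0.39·π_1 + 0.33·π_2 + 0.36·π_3
Solving with the normalization constraint gives π = (0.2751, 0.3575, 0.3673).
So the stationary probability of Overloaded is 0.3673.

0.3673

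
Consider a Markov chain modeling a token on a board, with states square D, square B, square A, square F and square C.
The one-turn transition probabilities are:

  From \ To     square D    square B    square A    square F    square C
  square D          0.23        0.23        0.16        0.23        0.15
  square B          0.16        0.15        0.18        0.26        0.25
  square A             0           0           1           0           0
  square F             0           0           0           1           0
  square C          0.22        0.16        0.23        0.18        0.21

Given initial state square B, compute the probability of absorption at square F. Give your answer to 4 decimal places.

Let h(s) be the probability of absorption at square F starting from transient state s. Then h(square F) = 1 and h(square A) = 0. By first-step analysis:
h(square D) = 0.23·h(square D) + 0.23·h(square B) + 0.16·0 + 0.23·1 + 0.15·h(square C)
h(square B) = 0.16·h(square D) + 0.15·h(square B) + 0.18·0 + 0.26·1 + 0.25·h(square C)
h(square C) = 0.22·h(square D) + 0.16·h(square B) + 0.23·0 + 0.18·1 + 0.21·h(square C)
Solving: h(square D) = 0.5623, h(square B) = 0.5580, h(square C) = 0.4975.
Starting from square B, the probability is 0.5580.

0.5580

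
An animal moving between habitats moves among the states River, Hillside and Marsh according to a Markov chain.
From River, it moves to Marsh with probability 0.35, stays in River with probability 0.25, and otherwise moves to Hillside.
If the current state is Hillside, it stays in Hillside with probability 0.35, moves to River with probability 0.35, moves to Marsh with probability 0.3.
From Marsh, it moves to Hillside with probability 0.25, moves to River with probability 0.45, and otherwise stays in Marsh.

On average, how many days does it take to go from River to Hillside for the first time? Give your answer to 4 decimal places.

2.8571

Let t(s) be the expected number of days to first reach Hillside from state s, with t(Hillside) = 0. Conditioning on the first day:
t(River) = 1 + 0.25·t(River) + 0.35·t(Marsh)
t(Marsh) = 1 + 0.45·t(River) + 0.3·t(Marsh)
Solving: t(River) = 2.8571, t(Marsh) = 3.2653.
Expected days from River to Hillside: 2.8571.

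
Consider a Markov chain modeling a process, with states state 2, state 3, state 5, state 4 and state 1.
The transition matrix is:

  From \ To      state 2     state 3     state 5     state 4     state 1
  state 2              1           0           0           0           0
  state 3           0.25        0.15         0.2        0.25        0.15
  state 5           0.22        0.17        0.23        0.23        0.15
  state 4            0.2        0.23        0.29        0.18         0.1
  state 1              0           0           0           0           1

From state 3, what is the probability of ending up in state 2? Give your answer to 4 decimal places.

Let h(s) be the probability of absorption at state 2 starting from transient state s. Then h(state 2) = 1 and h(state 1) = 0. By first-step analysis:
h(state 3) = 0.25·1 + 0.15·h(state 3) + 0.2·h(state 5) + 0.25·h(state 4) + 0.15·0
h(state 5) = 0.22·1 + 0.17·h(state 3) + 0.23·h(state 5) + 0.23·h(state 4) + 0.15·0
h(state 4) = 0.2·1 + 0.23·h(state 3) + 0.29·h(state 5) + 0.18·h(state 4) + 0.1·0
Solving: h(state 3) = 0.6258, h(state 5) = 0.6140, h(state 4) = 0.6366.
Starting from state 3, the probability is 0.6258.

0.6258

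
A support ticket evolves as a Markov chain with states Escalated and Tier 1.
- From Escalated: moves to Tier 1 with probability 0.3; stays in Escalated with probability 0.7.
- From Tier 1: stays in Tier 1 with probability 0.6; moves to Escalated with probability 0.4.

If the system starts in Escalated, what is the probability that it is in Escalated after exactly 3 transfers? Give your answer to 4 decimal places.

0.5830

Propagate the distribution vector 3 transfers from Escalated.
After 0 transfers: (1.0000, 0.0000)
After 1 transfer: (0.7000, 0.3000)
After 2 transfers: (0.6100, 0.3900)
After 3 transfers: (0.5830, 0.4170)
P(in Escalated after 3 transfers) = 0.5830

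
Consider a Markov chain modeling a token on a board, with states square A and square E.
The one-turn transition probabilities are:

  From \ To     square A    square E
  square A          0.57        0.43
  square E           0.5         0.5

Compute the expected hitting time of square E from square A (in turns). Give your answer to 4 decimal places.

Let t(s) be the expected number of turns to first reach square E from state s, with t(square E) = 0. Conditioning on the first turn:
t(square A) = 1 + 0.57·t(square A)
Solving: t(square A) = 2.3256.
Expected turns from square A to square E: 2.3256.

2.3256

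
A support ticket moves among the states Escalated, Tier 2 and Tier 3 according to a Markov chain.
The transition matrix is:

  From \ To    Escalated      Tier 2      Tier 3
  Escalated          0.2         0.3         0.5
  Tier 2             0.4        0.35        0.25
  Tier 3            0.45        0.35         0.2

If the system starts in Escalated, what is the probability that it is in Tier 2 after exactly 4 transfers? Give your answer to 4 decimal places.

0.3332

Propagate the distribution vector 4 transfers from Escalated.
After 0 transfers: (1.0000, 0.0000, 0.0000)
After 1 transfer: (0.2000, 0.3000, 0.5000)
After 2 transfers: (0.3850, 0.3400, 0.2750)
After 3 transfers: (0.3368, 0.3308, 0.3325)
After 4 transfers: (0.3493, 0.3332, 0.3176)
P(in Tier 2 after 4 transfers) = 0.3332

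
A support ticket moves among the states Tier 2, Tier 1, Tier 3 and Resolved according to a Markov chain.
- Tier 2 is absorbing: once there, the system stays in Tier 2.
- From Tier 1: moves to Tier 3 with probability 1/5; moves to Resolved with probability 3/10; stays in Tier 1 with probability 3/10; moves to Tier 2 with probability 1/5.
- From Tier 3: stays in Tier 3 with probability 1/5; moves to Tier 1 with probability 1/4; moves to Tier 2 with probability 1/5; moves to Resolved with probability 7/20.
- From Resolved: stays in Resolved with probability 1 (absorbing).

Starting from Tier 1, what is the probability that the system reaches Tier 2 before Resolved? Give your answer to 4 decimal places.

0.3922

Let h(s) be the probability of absorption at Tier 2 starting from transient state s. Then h(Tier 2) = 1 and h(Resolved) = 0. By first-step analysis:
h(Tier 1) = 0.2·1 + 0.3·h(Tier 1) + 0.2·h(Tier 3) + 0.3·0
h(Tier 3) = 0.2·1 + 0.25·h(Tier 1) + 0.2·h(Tier 3) + 0.35·0
Solving: h(Tier 1) = 0.3922, h(Tier 3) = 0.3725.
Starting from Tier 1, the probability is 0.3922.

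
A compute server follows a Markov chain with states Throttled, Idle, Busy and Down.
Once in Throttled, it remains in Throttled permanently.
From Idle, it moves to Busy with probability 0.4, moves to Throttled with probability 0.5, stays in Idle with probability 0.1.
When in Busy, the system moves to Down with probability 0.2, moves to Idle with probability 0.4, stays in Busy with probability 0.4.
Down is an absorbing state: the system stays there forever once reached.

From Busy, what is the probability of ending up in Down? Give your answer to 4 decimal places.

Let h(s) be the probability of absorption at Down starting from transient state s. Then h(Down) = 1 and h(Throttled) = 0. By first-step analysis:
h(Idle) = 0.5·0 + 0.1·h(Idle) + 0.4·h(Busy)
h(Busy) = 0.4·h(Idle) + 0.4·h(Busy) + 0.2·1
Solving: h(Idle) = 0.2105, h(Busy) = 0.4737.
Starting from Busy, the probability is 0.4737.

0.4737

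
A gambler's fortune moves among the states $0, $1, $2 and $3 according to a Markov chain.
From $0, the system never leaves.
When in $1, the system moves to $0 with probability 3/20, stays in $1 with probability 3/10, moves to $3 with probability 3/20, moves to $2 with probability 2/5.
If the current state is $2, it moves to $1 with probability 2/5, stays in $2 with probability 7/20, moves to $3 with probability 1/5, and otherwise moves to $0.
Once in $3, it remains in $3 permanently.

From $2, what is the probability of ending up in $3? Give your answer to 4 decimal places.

0.6780

Let h(s) be the probability of absorption at $3 starting from transient state s. Then h($3) = 1 and h($0) = 0. By first-step analysis:
h($1) = 0.15·0 + 0.3·h($1) + 0.4·h($2) + 0.15·1
h($2) = 0.05·0 + 0.4·h($1) + 0.35·h($2) + 0.2·1
Solving: h($1) = 0.6017, h($2) = 0.6780.
Starting from $2, the probability is 0.6780.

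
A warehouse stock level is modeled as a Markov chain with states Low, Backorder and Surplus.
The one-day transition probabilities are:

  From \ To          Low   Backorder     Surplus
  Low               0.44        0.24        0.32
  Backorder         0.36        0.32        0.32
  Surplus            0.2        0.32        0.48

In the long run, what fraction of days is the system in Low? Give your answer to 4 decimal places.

0.3251

Let the stationary distribution be π with π = πP and π_1 + π_2 + π_3 = 1.
π_1 = 0.44·π_1 + 0.36·π_2 + 0.2·π_3
π_2 = 0.24·π_1 + 0.32·π_2 + 0.32·π_3
Solving with the normalization constraint gives π = (0.3251, 0.2940, 0.3810).
So the stationary probability of Low is 0.3251.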